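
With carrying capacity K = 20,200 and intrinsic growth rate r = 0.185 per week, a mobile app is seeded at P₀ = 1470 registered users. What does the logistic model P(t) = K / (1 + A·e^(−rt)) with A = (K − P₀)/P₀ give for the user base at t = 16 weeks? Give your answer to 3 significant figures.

A = (20200 − 1470)/1470 = 12.7415
P(16) = 20200 / (1 + 12.7415·e^(−0.185·16)) = 20200 / (1 + 12.7415·0.051819)
= 20200 / 1.66025 ≈ 12166.84

≈ 12,200 registered users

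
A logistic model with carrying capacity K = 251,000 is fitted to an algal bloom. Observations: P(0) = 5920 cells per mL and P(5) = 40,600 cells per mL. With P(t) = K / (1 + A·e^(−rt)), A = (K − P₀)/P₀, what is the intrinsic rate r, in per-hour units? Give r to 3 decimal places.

r ≈ 0.416 per hour

A = (251000 − 5920)/5920 = 41.39865
40600 = 251000/(1 + 41.39865·e^(−r·5)) → e^(−5r) = (6.18227 − 1)/41.39865 = 0.12518
r = −ln(0.12518)/5 = 2.07801/5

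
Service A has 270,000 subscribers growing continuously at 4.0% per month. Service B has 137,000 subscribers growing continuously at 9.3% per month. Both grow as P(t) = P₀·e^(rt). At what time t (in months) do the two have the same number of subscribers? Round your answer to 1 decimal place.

t ≈ 12.8 months

270000·e^(0.04t) = 137000·e^(0.093t)
270000/137000 = e^((0.093 − 0.04)t) → ln(1.9708) = 0.053·t
t = 0.67844 / 0.053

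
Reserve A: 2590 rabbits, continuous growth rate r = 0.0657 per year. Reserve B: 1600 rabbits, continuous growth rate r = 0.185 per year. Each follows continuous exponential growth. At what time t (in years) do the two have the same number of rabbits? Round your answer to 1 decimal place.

2590·e^(0.0657t) = 1600·e^(0.185t)
2590/1600 = e^((0.185 − 0.0657)t) → ln(1.61875) = 0.1193·t
t = 0.48165 / 0.1193

t ≈ 4.0 years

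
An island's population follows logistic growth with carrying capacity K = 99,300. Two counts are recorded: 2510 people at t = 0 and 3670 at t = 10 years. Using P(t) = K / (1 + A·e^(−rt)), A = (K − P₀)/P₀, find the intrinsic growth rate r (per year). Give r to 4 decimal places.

A = (99300 − 2510)/2510 = 38.56175
3670 = 99300/(1 + 38.56175·e^(−r·10)) → e^(−10r) = (27.05722 − 1)/38.56175 = 0.675727
r = −ln(0.675727)/10 = 0.39197/10

r ≈ 0.0392 per year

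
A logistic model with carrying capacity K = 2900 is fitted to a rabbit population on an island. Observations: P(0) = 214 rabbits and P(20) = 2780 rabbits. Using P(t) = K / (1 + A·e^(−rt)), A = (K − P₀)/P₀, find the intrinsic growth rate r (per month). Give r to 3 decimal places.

A = (2900 − 214)/214 = 12.5514
2780 = 2900/(1 + 12.5514·e^(−r·20)) → e^(−20r) = (1.04317 − 1)/12.5514 = 0.003439
r = −ln(0.003439)/20 = 5.67255/20

r ≈ 0.284 per month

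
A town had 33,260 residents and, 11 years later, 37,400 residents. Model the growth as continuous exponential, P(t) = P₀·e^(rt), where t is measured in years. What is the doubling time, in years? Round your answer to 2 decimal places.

r = ln(37400/33260) / 11 = ln(1.12447) / 11 ≈ 0.010665 per year
doubling time = ln 2 / |r| = 0.69315 / 0.010665

doubling time ≈ 64.99 years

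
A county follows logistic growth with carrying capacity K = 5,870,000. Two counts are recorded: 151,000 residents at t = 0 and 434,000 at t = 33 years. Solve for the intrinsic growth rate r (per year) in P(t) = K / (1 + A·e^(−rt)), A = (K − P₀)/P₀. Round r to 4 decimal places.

A = (5870000 − 151000)/151000 = 37.87417
434000 = 5870000/(1 + 37.87417·e^(−r·33)) → e^(−33r) = (13.52535 − 1)/37.87417 = 0.330709
r = −ln(0.330709)/33 = 1.10652/33

r ≈ 0.0335 per year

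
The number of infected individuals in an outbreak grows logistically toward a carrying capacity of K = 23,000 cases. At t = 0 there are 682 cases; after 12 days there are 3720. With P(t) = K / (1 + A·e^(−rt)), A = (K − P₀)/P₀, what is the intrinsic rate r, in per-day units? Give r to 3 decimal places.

A = (23000 − 682)/682 = 32.72434
3720 = 23000/(1 + 32.72434·e^(−r·12)) → e^(−12r) = (6.1828 − 1)/32.72434 = 0.158377
r = −ln(0.158377)/12 = 1.84277/12

r ≈ 0.154 per day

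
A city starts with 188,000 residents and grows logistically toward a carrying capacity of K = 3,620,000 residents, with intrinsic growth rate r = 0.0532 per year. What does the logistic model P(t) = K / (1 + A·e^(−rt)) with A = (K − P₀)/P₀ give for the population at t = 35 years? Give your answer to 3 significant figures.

≈ 944,000 residents

A = (3620000 − 188000)/188000 = 18.25532
P(35) = 3620000 / (1 + 18.25532·e^(−0.0532·35)) = 3620000 / (1 + 18.25532·0.155362)
= 3620000 / 3.83618 ≈ 943648.17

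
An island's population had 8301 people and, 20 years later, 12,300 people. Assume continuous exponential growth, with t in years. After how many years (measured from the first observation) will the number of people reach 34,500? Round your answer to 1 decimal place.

t ≈ 72.5 years

r = ln(12300/8301) / 20 ≈ 0.019661 per year
t = ln(34500/8301) / r = 1.42458 / 0.019661 ≈ 72.457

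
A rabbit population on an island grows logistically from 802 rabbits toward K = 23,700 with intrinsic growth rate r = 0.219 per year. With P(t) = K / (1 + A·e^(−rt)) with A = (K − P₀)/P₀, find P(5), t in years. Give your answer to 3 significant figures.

A = (23700 − 802)/802 = 28.55112
P(5) = 23700 / (1 + 28.55112·e^(−0.219·5)) = 23700 / (1 + 28.55112·0.33454)
= 23700 / 10.55148 ≈ 2246.13

≈ 2,250 rabbits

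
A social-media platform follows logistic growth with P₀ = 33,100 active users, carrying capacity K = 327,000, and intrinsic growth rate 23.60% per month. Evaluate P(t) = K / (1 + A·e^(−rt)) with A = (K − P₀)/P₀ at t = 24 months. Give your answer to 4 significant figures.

A = (327000 − 33100)/33100 = 8.87915
P(24) = 327000 / (1 + 8.87915·e^(−0.236·24)) = 327000 / (1 + 8.87915·0.003469)
= 327000 / 1.0308 ≈ 317229.84

≈ 317,200 active users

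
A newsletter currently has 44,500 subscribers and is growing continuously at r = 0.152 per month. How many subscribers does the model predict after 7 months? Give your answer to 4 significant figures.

P(7) = 44500 · e^(0.152·7) = 44500 · e^(1.064)
= 44500 · 2.89794 ≈ 128958.31

≈ 129,000 subscribers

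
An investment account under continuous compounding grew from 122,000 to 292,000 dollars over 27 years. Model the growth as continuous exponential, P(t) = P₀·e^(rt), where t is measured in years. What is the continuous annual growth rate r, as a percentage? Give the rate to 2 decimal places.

r ≈ 3.23% per year

292000 = 122000 · e^(r·27)
e^(27r) = 292000/122000 = 2.39344
r = ln(2.39344) / 27 = 0.87273 / 27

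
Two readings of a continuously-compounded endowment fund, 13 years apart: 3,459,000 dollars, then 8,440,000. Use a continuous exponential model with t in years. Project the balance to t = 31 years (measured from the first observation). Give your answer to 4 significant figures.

r = ln(8440000/3459000) / 13 ≈ 0.068616 per year
P(31) = 3459000 · e^(0.068616·31) = 3459000 · 8.39036 ≈ 29022258.76

≈ 29,020,000 dollars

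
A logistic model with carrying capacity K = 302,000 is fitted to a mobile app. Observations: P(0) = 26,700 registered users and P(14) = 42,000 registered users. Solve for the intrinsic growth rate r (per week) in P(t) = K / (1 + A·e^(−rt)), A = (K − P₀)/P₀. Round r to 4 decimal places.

A = (302000 − 26700)/26700 = 10.31086
42000 = 302000/(1 + 10.31086·e^(−r·14)) → e^(−14r) = (7.19048 − 1)/10.31086 = 0.600384
r = −ln(0.600384)/14 = 0.51019/14

r ≈ 0.0364 per week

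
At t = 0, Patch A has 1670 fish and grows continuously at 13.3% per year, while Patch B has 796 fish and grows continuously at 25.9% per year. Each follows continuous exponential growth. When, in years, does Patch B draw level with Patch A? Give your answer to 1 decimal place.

1670·e^(0.133t) = 796·e^(0.259t)
1670/796 = e^((0.259 − 0.133)t) → ln(2.09799) = 0.126·t
t = 0.74098 / 0.126

t ≈ 5.9 years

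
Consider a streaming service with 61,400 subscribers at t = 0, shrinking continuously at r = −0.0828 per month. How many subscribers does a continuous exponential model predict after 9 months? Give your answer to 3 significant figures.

≈ 29,100 subscribers

P(9) = 61400 · e^(-0.0828·9) = 61400 · e^(-0.7452)
= 61400 · 0.47464 ≈ 29142.86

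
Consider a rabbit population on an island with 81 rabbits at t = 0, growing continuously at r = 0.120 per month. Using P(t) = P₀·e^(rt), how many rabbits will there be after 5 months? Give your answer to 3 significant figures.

P(5) = 81 · e^(0.12·5) = 81 · e^(0.6)
= 81 · 1.82212 ≈ 147.59

≈ 148 rabbits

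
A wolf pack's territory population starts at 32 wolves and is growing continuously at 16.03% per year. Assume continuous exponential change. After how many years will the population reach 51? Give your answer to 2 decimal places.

51 = 32 · e^(0.1603·t)
t = ln(51/32) / 0.1603 = ln(1.59375) / 0.1603 = 0.46609 / 0.1603

t ≈ 2.91 years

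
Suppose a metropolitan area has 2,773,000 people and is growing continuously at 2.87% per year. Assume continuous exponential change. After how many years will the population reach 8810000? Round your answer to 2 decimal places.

8810000 = 2773000 · e^(0.0287·t)
t = ln(8810000/2773000) / 0.0287 = ln(3.17706) / 0.0287 = 1.15596 / 0.0287

t ≈ 40.28 years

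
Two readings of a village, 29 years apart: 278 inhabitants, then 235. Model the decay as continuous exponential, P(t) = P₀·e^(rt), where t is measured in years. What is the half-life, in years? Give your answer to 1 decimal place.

r = ln(235/278) / 29 = ln(0.84532) / 29 ≈ -0.005794 per year
half-life = ln 2 / |r| = 0.69315 / 0.005794

half-life ≈ 119.6 years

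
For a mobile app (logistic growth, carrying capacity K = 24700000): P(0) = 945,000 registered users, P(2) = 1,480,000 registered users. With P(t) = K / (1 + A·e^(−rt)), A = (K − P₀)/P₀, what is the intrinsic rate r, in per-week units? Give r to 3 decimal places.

A = (24700000 − 945000)/945000 = 25.13757
1480000 = 24700000/(1 + 25.13757·e^(−r·2)) → e^(−2r) = (16.68919 − 1)/25.13757 = 0.624133
r = −ln(0.624133)/2 = 0.47139/2

r ≈ 0.236 per week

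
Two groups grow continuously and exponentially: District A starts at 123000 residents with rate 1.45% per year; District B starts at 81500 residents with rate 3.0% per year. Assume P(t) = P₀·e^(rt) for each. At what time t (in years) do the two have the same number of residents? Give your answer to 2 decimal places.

123000·e^(0.0145t) = 81500·e^(0.03t)
123000/81500 = e^((0.03 − 0.0145)t) → ln(1.5092) = 0.0155·t
t = 0.41158 / 0.0155

t ≈ 26.55 years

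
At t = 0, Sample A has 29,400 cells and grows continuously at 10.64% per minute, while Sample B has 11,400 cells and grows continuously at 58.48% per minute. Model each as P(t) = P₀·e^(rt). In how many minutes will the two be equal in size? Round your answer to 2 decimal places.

29400·e^(0.1064t) = 11400·e^(0.5848t)
29400/11400 = e^((0.5848 − 0.1064)t) → ln(2.57895) = 0.4784·t
t = 0.94738 / 0.4784

t ≈ 1.98 minutes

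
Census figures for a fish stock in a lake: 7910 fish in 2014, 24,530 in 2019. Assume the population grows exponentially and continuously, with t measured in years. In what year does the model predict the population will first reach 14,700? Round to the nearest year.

r = ln(24530/7910) / 5 = 1.13177/5 ≈ 0.226354 per year
t = ln(14700/7910) / r = 0.61972/0.226354 ≈ 2.74 years after 2014

year 2017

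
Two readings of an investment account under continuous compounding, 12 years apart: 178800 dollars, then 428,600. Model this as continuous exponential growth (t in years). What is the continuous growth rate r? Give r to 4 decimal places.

428600 = 178800 · e^(r·12)
e^(12r) = 428600/178800 = 2.39709
r = ln(2.39709) / 12 = 0.87426 / 12

r ≈ 0.0729 per year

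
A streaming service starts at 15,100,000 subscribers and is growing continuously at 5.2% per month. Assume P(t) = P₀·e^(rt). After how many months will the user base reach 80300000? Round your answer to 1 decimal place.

t ≈ 32.1 months

80300000 = 15100000 · e^(0.052·t)
t = ln(80300000/15100000) / 0.052 = ln(5.31788) / 0.052 = 1.67107 / 0.052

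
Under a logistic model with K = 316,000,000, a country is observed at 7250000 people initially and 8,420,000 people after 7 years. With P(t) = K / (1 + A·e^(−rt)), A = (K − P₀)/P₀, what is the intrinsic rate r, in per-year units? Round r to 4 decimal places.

A = (316000000 − 7250000)/7250000 = 42.58621
8420000 = 316000000/(1 + 42.58621·e^(−r·7)) → e^(−7r) = (37.52969 − 1)/42.58621 = 0.857782
r = −ln(0.857782)/7 = 0.15341/7

r ≈ 0.0219 per year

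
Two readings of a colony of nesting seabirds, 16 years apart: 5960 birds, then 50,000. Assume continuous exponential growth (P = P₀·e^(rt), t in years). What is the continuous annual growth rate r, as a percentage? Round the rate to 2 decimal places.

r ≈ 13.29% per year

50000 = 5960 · e^(r·16)
e^(16r) = 50000/5960 = 8.38926
r = ln(8.38926) / 16 = 2.12695 / 16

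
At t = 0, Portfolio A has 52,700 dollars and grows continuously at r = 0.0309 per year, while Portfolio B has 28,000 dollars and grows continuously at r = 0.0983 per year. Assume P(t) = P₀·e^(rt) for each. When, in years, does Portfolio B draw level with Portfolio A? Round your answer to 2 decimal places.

t ≈ 9.38 years

52700·e^(0.0309t) = 28000·e^(0.0983t)
52700/28000 = e^((0.0983 − 0.0309)t) → ln(1.88214) = 0.0674·t
t = 0.63241 / 0.0674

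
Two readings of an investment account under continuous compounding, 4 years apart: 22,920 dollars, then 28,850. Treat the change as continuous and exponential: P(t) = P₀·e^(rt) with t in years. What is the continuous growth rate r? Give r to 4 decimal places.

28850 = 22920 · e^(r·4)
e^(4r) = 28850/22920 = 1.25873
r = ln(1.25873) / 4 = 0.2301 / 4

r ≈ 0.0575 per year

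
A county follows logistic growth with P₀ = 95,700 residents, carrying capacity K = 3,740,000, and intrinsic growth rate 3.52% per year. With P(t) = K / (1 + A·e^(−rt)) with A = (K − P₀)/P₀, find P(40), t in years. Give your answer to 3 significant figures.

A = (3740000 − 95700)/95700 = 38.08046
P(40) = 3740000 / (1 + 38.08046·e^(−0.0352·40)) = 3740000 / (1 + 38.08046·0.244632)
= 3740000 / 10.3157 ≈ 362554.12

≈ 363,000 residents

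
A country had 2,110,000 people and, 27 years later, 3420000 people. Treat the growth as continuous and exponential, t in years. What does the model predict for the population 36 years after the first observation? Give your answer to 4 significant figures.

r = ln(3420000/2110000) / 27 ≈ 0.017887 per year
P(36) = 2110000 · e^(0.017887·36) = 2110000 · 1.90396 ≈ 4017359.12

≈ 4,017,000 people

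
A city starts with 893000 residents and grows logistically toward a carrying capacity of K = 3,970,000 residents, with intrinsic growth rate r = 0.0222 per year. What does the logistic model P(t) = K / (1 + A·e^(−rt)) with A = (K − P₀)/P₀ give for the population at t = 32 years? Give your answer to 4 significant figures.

A = (3970000 − 893000)/893000 = 3.44569
P(32) = 3970000 / (1 + 3.44569·e^(−0.0222·32)) = 3970000 / (1 + 3.44569·0.491448)
= 3970000 / 2.69338 ≈ 1473986.9

≈ 1,474,000 residents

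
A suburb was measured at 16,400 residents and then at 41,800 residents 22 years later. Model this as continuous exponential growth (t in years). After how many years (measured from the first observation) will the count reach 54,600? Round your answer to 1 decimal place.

r = ln(41800/16400) / 22 ≈ 0.042528 per year
t = ln(54600/16400) / r = 1.20275 / 0.042528 ≈ 28.281

t ≈ 28.3 years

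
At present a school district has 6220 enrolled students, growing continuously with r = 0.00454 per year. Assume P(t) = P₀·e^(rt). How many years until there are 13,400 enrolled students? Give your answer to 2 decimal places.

t ≈ 169.05 years

13400 = 6220 · e^(0.00454·t)
t = ln(13400/6220) / 0.00454 = ln(2.15434) / 0.00454 = 0.76748 / 0.00454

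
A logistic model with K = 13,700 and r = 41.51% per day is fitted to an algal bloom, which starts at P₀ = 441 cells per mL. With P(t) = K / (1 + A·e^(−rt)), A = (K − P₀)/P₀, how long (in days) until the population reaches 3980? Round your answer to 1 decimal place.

A = (13700 − 441)/441 = 30.06576
3980 = 13700/(1 + 30.06576·e^(−0.4151t)) → 1 + 30.06576·e^(−0.4151t) = 3.44221
e^(−0.4151t) = 0.081229 → t = ln(12.31088)/0.4151 = 2.51048/0.4151

t ≈ 6.0 days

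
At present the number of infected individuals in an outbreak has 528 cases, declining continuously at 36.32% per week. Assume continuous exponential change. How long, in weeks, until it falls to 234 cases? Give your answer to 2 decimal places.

t ≈ 2.24 weeks

234 = 528 · e^(-0.3632·t)
t = ln(234/528) / -0.3632 = ln(0.44318) / -0.3632 = -0.81378 / -0.3632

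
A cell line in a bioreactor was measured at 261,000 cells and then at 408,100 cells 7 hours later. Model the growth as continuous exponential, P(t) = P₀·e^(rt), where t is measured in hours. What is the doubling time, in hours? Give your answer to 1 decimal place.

doubling time ≈ 10.9 hours

r = ln(408100/261000) / 7 = ln(1.5636) / 7 ≈ 0.063856 per hour
doubling time = ln 2 / |r| = 0.69315 / 0.063856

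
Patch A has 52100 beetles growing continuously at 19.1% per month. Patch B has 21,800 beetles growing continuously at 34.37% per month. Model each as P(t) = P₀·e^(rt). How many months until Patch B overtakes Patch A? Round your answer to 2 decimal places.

52100·e^(0.191t) = 21800·e^(0.3437t)
52100/21800 = e^((0.3437 − 0.191)t) → ln(2.38991) = 0.1527·t
t = 0.87125 / 0.1527

t ≈ 5.71 months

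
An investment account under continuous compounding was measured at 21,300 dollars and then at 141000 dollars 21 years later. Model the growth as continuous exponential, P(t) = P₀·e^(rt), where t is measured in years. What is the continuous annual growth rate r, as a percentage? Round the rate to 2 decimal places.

141000 = 21300 · e^(r·21)
e^(21r) = 141000/21300 = 6.61972
r = ln(6.61972) / 21 = 1.89005 / 21

r ≈ 9.00% per year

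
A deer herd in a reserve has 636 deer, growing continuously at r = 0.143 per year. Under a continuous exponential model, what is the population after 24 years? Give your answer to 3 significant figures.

P(24) = 636 · e^(0.143·24) = 636 · e^(3.432)
= 636 · 30.93846 ≈ 19676.86

≈ 19,700 deer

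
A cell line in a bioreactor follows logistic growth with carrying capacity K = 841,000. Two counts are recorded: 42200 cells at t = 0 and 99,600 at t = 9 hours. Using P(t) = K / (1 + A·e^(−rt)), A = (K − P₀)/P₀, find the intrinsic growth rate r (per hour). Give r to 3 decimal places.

r ≈ 0.104 per hour

A = (841000 − 42200)/42200 = 18.92891
99600 = 841000/(1 + 18.92891·e^(−r·9)) → e^(−9r) = (8.44378 − 1)/18.92891 = 0.393249
r = −ln(0.393249)/9 = 0.93331/9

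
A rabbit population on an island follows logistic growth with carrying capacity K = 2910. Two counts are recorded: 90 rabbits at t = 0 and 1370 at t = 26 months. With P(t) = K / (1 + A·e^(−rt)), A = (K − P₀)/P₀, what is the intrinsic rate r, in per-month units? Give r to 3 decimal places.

A = (2910 − 90)/90 = 31.33333
1370 = 2910/(1 + 31.33333·e^(−r·26)) → e^(−26r) = (2.12409 − 1)/31.33333 = 0.035875
r = −ln(0.035875)/26 = 3.32771/26

r ≈ 0.128 per month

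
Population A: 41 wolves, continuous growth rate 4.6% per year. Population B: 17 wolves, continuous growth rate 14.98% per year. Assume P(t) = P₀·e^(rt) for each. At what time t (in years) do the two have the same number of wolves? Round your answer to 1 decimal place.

t ≈ 8.5 years

41·e^(0.046t) = 17·e^(0.1498t)
41/17 = e^((0.1498 − 0.046)t) → ln(2.41176) = 0.1038·t
t = 0.88036 / 0.1038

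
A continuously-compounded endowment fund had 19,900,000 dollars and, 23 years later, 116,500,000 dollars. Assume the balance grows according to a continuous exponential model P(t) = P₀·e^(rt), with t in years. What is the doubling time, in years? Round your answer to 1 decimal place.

doubling time ≈ 9.0 years

r = ln(116500000/19900000) / 23 = ln(5.85427) / 23 ≈ 0.076834 per year
doubling time = ln 2 / |r| = 0.69315 / 0.076834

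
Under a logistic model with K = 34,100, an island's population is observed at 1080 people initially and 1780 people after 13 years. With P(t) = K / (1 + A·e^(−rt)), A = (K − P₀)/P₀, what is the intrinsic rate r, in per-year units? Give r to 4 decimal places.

A = (34100 − 1080)/1080 = 30.57407
1780 = 34100/(1 + 30.57407·e^(−r·13)) → e^(−13r) = (19.1573 − 1)/30.57407 = 0.593879
r = −ln(0.593879)/13 = 0.52108/13

r ≈ 0.0401 per year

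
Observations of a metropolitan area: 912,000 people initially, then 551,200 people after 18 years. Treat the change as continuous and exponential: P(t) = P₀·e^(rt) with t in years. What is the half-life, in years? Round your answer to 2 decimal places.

r = ln(551200/912000) / 18 = ln(0.60439) / 18 ≈ -0.027975 per year
half-life = ln 2 / |r| = 0.69315 / 0.027975

half-life ≈ 24.78 years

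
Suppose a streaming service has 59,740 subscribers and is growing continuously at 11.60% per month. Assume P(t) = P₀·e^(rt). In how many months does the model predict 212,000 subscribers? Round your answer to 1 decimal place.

t ≈ 10.9 months

212000 = 59740 · e^(0.116·t)
t = ln(212000/59740) / 0.116 = ln(3.54871) / 0.116 = 1.26658 / 0.116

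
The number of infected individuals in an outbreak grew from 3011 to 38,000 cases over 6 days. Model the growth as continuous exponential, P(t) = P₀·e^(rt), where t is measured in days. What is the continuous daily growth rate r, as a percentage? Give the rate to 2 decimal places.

38000 = 3011 · e^(r·6)
e^(6r) = 38000/3011 = 12.62039
r = ln(12.62039) / 6 = 2.53531 / 6

r ≈ 42.26% per day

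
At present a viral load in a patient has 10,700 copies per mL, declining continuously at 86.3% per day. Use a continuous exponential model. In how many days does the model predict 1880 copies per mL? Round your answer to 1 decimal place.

1880 = 10700 · e^(-0.863·t)
t = ln(1880/10700) / -0.863 = ln(0.1757) / -0.863 = -1.73897 / -0.863

t ≈ 2.0 days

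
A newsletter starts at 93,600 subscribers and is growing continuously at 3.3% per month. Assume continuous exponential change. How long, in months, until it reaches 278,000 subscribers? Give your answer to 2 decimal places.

278000 = 93600 · e^(0.033·t)
t = ln(278000/93600) / 0.033 = ln(2.97009) / 0.033 = 1.08859 / 0.033

t ≈ 32.99 months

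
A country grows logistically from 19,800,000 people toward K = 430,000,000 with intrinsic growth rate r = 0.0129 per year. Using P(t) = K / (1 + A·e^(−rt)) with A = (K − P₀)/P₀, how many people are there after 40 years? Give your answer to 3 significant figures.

≈ 32,200,000 people

A = (430000000 − 19800000)/19800000 = 20.71717
P(40) = 430000000 / (1 + 20.71717·e^(−0.0129·40)) = 430000000 / (1 + 20.71717·0.596903)
= 430000000 / 13.36615 ≈ 32170819.37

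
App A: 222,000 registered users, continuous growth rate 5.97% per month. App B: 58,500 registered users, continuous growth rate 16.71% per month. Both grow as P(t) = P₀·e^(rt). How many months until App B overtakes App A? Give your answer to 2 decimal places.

222000·e^(0.0597t) = 58500·e^(0.1671t)
222000/58500 = e^((0.1671 − 0.0597)t) → ln(3.79487) = 0.1074·t
t = 1.33365 / 0.1074

t ≈ 12.42 months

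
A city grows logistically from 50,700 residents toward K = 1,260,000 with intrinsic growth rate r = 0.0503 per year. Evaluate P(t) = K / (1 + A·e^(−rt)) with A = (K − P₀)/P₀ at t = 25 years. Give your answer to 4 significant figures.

≈ 161,900 residents

A = (1260000 − 50700)/50700 = 23.85207
P(25) = 1260000 / (1 + 23.85207·e^(−0.0503·25)) = 1260000 / (1 + 23.85207·0.284364)
= 1260000 / 7.78267 ≈ 161898.14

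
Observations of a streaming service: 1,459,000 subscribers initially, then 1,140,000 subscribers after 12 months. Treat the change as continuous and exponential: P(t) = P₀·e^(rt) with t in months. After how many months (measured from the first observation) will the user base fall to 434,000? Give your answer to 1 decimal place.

r = ln(1140000/1459000) / 12 ≈ -0.02056 per month
t = ln(434000/1459000) / r = -1.21246 / -0.02056 ≈ 58.971

t ≈ 59.0 months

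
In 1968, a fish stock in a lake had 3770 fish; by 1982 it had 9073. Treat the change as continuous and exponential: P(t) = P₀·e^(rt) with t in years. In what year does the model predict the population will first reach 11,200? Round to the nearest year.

r = ln(9073/3770) / 14 = 0.87823/14 ≈ 0.062731 per year
t = ln(11200/3770) / r = 1.08884/0.062731 ≈ 17.36 years after 1968

year 1985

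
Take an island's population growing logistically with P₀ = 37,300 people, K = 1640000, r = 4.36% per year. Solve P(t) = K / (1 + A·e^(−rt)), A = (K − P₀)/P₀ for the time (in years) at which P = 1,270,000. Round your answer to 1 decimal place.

t ≈ 114.5 years

A = (1640000 − 37300)/37300 = 42.96783
1270000 = 1640000/(1 + 42.96783·e^(−0.0436t)) → 1 + 42.96783·e^(−0.0436t) = 1.29134
e^(−0.0436t) = 0.00678 → t = ln(147.48417)/0.0436 = 4.99372/0.0436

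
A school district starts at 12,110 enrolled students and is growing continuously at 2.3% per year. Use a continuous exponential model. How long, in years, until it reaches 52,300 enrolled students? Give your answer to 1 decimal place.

52300 = 12110 · e^(0.023·t)
t = ln(52300/12110) / 0.023 = ln(4.31874) / 0.023 = 1.46296 / 0.023

t ≈ 63.6 years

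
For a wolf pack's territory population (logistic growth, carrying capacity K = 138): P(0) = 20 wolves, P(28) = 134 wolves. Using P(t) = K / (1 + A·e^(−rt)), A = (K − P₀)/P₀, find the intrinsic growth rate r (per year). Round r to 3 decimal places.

A = (138 − 20)/20 = 5.9
134 = 138/(1 + 5.9·e^(−r·28)) → e^(−28r) = (1.02985 − 1)/5.9 = 0.005059
r = −ln(0.005059)/28 = 5.2865/28

r ≈ 0.189 per year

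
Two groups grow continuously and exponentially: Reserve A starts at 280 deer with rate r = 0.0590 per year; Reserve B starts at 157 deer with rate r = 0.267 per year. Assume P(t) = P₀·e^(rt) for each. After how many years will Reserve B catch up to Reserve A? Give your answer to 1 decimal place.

t ≈ 2.8 years

280·e^(0.059t) = 157·e^(0.267t)
280/157 = e^((0.267 − 0.059)t) → ln(1.78344) = 0.208·t
t = 0.57854 / 0.208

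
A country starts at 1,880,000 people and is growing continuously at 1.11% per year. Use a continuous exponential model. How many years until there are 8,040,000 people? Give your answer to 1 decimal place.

8040000 = 1880000 · e^(0.0111·t)
t = ln(8040000/1880000) / 0.0111 = ln(4.2766) / 0.0111 = 1.45316 / 0.0111

t ≈ 130.9 years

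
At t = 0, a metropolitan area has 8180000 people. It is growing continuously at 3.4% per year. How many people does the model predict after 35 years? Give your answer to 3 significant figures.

P(35) = 8180000 · e^(0.034·35) = 8180000 · e^(1.19)
= 8180000 · 3.28708 ≈ 26888324.28

≈ 26,900,000 people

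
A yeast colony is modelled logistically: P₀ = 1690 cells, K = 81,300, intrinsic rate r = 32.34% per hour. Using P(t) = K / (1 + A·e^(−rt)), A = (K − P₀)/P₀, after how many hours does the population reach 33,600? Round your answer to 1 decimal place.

t ≈ 10.8 hours

A = (81300 − 1690)/1690 = 47.10651
33600 = 81300/(1 + 47.10651·e^(−0.3234t)) → 1 + 47.10651·e^(−0.3234t) = 2.41964
e^(−0.3234t) = 0.030137 → t = ln(33.18194)/0.3234 = 3.50201/0.3234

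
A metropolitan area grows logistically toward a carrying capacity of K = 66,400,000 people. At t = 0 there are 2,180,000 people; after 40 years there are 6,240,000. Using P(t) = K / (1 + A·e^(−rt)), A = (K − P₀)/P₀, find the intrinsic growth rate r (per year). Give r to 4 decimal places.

r ≈ 0.0279 per year

A = (66400000 − 2180000)/2180000 = 29.45872
6240000 = 66400000/(1 + 29.45872·e^(−r·40)) → e^(−40r) = (10.64103 − 1)/29.45872 = 0.327272
r = −ln(0.327272)/40 = 1.11696/40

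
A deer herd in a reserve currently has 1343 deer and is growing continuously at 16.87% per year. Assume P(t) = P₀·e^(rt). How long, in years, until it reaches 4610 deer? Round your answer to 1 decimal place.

t ≈ 7.3 years

4610 = 1343 · e^(0.1687·t)
t = ln(4610/1343) / 0.1687 = ln(3.43261) / 0.1687 = 1.23332 / 0.1687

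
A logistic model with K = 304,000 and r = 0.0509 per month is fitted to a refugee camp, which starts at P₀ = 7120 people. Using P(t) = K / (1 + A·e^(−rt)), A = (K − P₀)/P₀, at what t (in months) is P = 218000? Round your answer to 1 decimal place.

A = (304000 − 7120)/7120 = 41.69663
218000 = 304000/(1 + 41.69663·e^(−0.0509t)) → 1 + 41.69663·e^(−0.0509t) = 1.3945
e^(−0.0509t) = 0.009461 → t = ln(105.69611)/0.0509 = 4.66057/0.0509

t ≈ 91.6 months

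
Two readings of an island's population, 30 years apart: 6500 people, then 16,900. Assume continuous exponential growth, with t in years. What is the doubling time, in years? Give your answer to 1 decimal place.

doubling time ≈ 21.8 years

r = ln(16900/6500) / 30 = ln(2.6) / 30 ≈ 0.03185 per year
doubling time = ln 2 / |r| = 0.69315 / 0.03185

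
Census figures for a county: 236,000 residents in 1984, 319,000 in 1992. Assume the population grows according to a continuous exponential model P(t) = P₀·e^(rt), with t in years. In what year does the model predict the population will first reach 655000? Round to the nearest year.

year 2011

r = ln(319000/236000) / 8 = 0.30136/8 ≈ 0.03767 per year
t = ln(655000/236000) / r = 1.0208/0.03767 ≈ 27.1 years after 1984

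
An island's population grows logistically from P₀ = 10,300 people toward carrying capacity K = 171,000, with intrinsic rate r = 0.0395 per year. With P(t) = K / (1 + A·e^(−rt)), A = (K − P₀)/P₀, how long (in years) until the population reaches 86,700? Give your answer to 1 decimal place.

A = (171000 − 10300)/10300 = 15.60194
86700 = 171000/(1 + 15.60194·e^(−0.0395t)) → 1 + 15.60194·e^(−0.0395t) = 1.97232
e^(−0.0395t) = 0.06232 → t = ln(16.04613)/0.0395 = 2.77547/0.0395

t ≈ 70.3 years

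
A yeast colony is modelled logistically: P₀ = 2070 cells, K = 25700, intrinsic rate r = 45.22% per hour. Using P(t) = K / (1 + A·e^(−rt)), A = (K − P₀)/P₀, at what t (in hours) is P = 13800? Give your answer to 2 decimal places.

A = (25700 − 2070)/2070 = 11.41546
13800 = 25700/(1 + 11.41546·e^(−0.4522t)) → 1 + 11.41546·e^(−0.4522t) = 1.86232
e^(−0.4522t) = 0.07554 → t = ln(13.2381)/0.4522 = 2.5831/0.4522

t ≈ 5.71 hours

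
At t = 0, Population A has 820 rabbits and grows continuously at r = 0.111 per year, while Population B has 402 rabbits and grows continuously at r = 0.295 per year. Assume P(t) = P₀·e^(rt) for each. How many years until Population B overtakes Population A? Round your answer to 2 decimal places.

t ≈ 3.87 years

820·e^(0.111t) = 402·e^(0.295t)
820/402 = e^((0.295 − 0.111)t) → ln(2.0398) = 0.184·t
t = 0.71285 / 0.184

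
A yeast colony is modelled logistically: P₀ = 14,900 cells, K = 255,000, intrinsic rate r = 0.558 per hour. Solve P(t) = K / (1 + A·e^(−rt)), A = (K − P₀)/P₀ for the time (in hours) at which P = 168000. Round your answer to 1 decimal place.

t ≈ 6.2 hours

A = (255000 − 14900)/14900 = 16.11409
168000 = 255000/(1 + 16.11409·e^(−0.558t)) → 1 + 16.11409·e^(−0.558t) = 1.51786
e^(−0.558t) = 0.032137 → t = ln(31.11687)/0.558 = 3.43775/0.558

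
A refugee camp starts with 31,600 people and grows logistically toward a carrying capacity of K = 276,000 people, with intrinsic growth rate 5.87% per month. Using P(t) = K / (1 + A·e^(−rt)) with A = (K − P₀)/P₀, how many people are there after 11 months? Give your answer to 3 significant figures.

A = (276000 − 31600)/31600 = 7.73418
P(11) = 276000 / (1 + 7.73418·e^(−0.0587·11)) = 276000 / (1 + 7.73418·0.524295)
= 276000 / 5.05499 ≈ 54599.48

≈ 54,600 people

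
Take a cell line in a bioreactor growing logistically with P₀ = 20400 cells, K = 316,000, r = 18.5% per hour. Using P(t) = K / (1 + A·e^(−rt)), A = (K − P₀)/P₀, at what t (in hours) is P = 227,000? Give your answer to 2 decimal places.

A = (316000 − 20400)/20400 = 14.4902
227000 = 316000/(1 + 14.4902·e^(−0.185t)) → 1 + 14.4902·e^(−0.185t) = 1.39207
e^(−0.185t) = 0.027058 → t = ln(36.95814)/0.185 = 3.60979/0.185

t ≈ 19.51 hours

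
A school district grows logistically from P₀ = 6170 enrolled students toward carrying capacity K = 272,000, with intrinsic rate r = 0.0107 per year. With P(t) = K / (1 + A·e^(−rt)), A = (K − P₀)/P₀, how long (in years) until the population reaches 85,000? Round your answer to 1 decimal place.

A = (272000 − 6170)/6170 = 43.08428
85000 = 272000/(1 + 43.08428·e^(−0.0107t)) → 1 + 43.08428·e^(−0.0107t) = 3.2
e^(−0.0107t) = 0.051063 → t = ln(19.58376)/0.0107 = 2.9747/0.0107

t ≈ 278.0 years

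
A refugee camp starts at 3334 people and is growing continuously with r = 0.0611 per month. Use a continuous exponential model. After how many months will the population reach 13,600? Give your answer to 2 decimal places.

13600 = 3334 · e^(0.0611·t)
t = ln(13600/3334) / 0.0611 = ln(4.07918) / 0.0611 = 1.4059 / 0.0611

t ≈ 23.01 months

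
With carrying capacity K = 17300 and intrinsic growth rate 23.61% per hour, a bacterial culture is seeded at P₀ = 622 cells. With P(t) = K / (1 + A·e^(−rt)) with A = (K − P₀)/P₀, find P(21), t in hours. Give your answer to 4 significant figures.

A = (17300 − 622)/622 = 26.8135
P(21) = 17300 / (1 + 26.8135·e^(−0.2361·21)) = 17300 / (1 + 26.8135·0.007026)
= 17300 / 1.1884 ≈ 14557.4

≈ 14,560 cells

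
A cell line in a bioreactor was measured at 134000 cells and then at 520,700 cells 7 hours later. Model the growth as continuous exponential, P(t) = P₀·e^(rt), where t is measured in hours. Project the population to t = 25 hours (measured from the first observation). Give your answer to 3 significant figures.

≈ 17,100,000 cells

r = ln(520700/134000) / 7 ≈ 0.193905 per hour
P(25) = 134000 · e^(0.193905·25) = 134000 · 127.43703 ≈ 17076561.98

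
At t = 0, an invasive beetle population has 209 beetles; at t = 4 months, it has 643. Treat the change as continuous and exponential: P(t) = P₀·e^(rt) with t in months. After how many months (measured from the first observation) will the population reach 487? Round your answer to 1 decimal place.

t ≈ 3.0 months

r = ln(643/209) / 4 ≈ 0.280953 per month
t = ln(487/209) / r = 0.84593 / 0.280953 ≈ 3.011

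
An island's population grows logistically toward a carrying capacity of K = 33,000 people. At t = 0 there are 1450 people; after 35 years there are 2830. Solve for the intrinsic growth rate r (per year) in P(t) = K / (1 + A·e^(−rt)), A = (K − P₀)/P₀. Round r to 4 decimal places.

A = (33000 − 1450)/1450 = 21.75862
2830 = 33000/(1 + 21.75862·e^(−r·35)) → e^(−35r) = (11.66078 − 1)/21.75862 = 0.489956
r = −ln(0.489956)/35 = 0.71344/35

r ≈ 0.0204 per year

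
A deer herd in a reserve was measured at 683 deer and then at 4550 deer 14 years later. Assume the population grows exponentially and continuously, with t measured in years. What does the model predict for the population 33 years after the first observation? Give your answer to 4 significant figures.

r = ln(4550/683) / 14 ≈ 0.135456 per year
P(33) = 683 · e^(0.135456·33) = 683 · 87.36167 ≈ 59668.02

≈ 59,670 deer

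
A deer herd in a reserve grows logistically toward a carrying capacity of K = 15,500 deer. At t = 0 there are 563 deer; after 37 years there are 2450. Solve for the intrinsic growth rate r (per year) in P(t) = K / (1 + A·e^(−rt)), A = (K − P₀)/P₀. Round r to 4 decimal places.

r ≈ 0.0434 per year

A = (15500 − 563)/563 = 26.53108
2450 = 15500/(1 + 26.53108·e^(−r·37)) → e^(−37r) = (6.32653 − 1)/26.53108 = 0.200766
r = −ln(0.200766)/37 = 1.60562/37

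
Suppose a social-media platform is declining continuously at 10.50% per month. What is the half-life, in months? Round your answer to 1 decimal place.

half-life ≈ 6.6 months

half-life = ln(2) / |r| = 0.69315 / 0.105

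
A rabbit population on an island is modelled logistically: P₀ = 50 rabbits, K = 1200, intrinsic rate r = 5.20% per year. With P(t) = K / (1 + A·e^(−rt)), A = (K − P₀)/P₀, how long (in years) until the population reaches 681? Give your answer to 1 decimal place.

t ≈ 65.5 years

A = (1200 − 50)/50 = 23
681 = 1200/(1 + 23·e^(−0.052t)) → 1 + 23·e^(−0.052t) = 1.76211
e^(−0.052t) = 0.033135 → t = ln(30.17919)/0.052 = 3.40715/0.052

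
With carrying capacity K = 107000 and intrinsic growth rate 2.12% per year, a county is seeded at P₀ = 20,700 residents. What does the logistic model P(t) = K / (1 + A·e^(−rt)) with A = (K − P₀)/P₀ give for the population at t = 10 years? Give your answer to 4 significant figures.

A = (107000 − 20700)/20700 = 4.16908
P(10) = 107000 / (1 + 4.16908·e^(−0.0212·10)) = 107000 / (1 + 4.16908·0.808965)
= 107000 / 4.37264 ≈ 24470.34

≈ 24,470 residents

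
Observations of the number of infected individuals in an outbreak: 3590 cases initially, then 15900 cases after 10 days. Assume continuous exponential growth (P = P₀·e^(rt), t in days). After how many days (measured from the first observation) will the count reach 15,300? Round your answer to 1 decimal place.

r = ln(15900/3590) / 10 ≈ 0.148817 per day
t = ln(15300/3590) / r = 1.4497 / 0.148817 ≈ 9.742

t ≈ 9.7 days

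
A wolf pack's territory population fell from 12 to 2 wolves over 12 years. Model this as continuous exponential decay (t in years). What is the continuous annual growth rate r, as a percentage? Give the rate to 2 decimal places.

r ≈ -14.93% per year

2 = 12 · e^(r·12)
e^(12r) = 2/12 = 0.16667
r = ln(0.16667) / 12 = -1.79176 / 12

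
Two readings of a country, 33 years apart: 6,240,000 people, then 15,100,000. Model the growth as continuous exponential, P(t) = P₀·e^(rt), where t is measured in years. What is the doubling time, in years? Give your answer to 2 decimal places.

r = ln(15100000/6240000) / 33 = ln(2.41987) / 33 ≈ 0.026779 per year
doubling time = ln 2 / |r| = 0.69315 / 0.026779

doubling time ≈ 25.88 years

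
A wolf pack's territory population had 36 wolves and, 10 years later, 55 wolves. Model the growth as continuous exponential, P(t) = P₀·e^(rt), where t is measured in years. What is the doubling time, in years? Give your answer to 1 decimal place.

r = ln(55/36) / 10 = ln(1.52778) / 10 ≈ 0.042381 per year
doubling time = ln 2 / |r| = 0.69315 / 0.042381

doubling time ≈ 16.4 years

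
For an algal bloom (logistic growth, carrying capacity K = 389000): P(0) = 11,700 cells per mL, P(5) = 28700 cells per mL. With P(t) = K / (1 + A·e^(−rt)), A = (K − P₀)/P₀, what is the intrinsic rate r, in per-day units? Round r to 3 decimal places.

r ≈ 0.189 per day

A = (389000 − 11700)/11700 = 32.24786
28700 = 389000/(1 + 32.24786·e^(−r·5)) → e^(−5r) = (13.55401 − 1)/32.24786 = 0.389297
r = −ln(0.389297)/5 = 0.94341/5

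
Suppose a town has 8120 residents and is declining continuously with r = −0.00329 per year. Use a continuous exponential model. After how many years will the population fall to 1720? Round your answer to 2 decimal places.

1720 = 8120 · e^(-0.00329·t)
t = ln(1720/8120) / -0.00329 = ln(0.21182) / -0.00329 = -1.55201 / -0.00329

t ≈ 471.73 years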